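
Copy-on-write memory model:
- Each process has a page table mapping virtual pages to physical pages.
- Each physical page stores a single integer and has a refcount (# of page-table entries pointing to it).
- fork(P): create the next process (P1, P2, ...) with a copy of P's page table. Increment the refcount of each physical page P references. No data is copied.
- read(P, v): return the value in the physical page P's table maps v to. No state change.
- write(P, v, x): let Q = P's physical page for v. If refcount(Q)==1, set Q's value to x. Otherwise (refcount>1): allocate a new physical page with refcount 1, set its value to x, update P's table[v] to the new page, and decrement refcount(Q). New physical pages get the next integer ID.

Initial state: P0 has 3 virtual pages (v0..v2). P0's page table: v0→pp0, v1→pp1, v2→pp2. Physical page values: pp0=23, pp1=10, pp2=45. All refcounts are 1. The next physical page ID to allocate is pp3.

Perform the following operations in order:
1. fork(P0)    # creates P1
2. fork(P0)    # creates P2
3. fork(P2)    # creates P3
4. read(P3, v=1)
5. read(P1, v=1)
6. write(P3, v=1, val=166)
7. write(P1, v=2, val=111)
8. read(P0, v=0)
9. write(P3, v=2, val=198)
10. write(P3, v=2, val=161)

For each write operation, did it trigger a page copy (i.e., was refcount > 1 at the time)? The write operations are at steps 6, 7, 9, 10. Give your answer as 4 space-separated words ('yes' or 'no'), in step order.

Op 1: fork(P0) -> P1. 3 ppages; refcounts: pp0:2 pp1:2 pp2:2
Op 2: fork(P0) -> P2. 3 ppages; refcounts: pp0:3 pp1:3 pp2:3
Op 3: fork(P2) -> P3. 3 ppages; refcounts: pp0:4 pp1:4 pp2:4
Op 4: read(P3, v1) -> 10. No state change.
Op 5: read(P1, v1) -> 10. No state change.
Op 6: write(P3, v1, 166). refcount(pp1)=4>1 -> COPY to pp3. 4 ppages; refcounts: pp0:4 pp1:3 pp2:4 pp3:1
Op 7: write(P1, v2, 111). refcount(pp2)=4>1 -> COPY to pp4. 5 ppages; refcounts: pp0:4 pp1:3 pp2:3 pp3:1 pp4:1
Op 8: read(P0, v0) -> 23. No state change.
Op 9: write(P3, v2, 198). refcount(pp2)=3>1 -> COPY to pp5. 6 ppages; refcounts: pp0:4 pp1:3 pp2:2 pp3:1 pp4:1 pp5:1
Op 10: write(P3, v2, 161). refcount(pp5)=1 -> write in place. 6 ppages; refcounts: pp0:4 pp1:3 pp2:2 pp3:1 pp4:1 pp5:1

yes yes yes no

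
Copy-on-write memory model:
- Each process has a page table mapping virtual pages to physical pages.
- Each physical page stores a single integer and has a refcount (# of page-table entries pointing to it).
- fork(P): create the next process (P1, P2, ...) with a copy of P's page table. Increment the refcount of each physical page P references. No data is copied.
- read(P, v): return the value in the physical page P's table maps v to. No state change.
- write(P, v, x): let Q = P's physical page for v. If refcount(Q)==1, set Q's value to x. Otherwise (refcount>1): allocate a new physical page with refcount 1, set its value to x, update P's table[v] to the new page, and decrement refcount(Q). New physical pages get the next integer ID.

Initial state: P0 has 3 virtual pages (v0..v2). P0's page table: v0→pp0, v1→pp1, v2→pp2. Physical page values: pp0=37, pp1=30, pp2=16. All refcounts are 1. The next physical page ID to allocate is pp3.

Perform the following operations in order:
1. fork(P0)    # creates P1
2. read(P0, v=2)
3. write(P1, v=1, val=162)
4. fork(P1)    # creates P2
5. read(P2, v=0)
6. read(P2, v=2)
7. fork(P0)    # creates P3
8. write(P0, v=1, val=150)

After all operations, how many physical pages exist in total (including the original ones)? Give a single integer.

Answer: 5

Derivation:
Op 1: fork(P0) -> P1. 3 ppages; refcounts: pp0:2 pp1:2 pp2:2
Op 2: read(P0, v2) -> 16. No state change.
Op 3: write(P1, v1, 162). refcount(pp1)=2>1 -> COPY to pp3. 4 ppages; refcounts: pp0:2 pp1:1 pp2:2 pp3:1
Op 4: fork(P1) -> P2. 4 ppages; refcounts: pp0:3 pp1:1 pp2:3 pp3:2
Op 5: read(P2, v0) -> 37. No state change.
Op 6: read(P2, v2) -> 16. No state change.
Op 7: fork(P0) -> P3. 4 ppages; refcounts: pp0:4 pp1:2 pp2:4 pp3:2
Op 8: write(P0, v1, 150). refcount(pp1)=2>1 -> COPY to pp4. 5 ppages; refcounts: pp0:4 pp1:1 pp2:4 pp3:2 pp4:1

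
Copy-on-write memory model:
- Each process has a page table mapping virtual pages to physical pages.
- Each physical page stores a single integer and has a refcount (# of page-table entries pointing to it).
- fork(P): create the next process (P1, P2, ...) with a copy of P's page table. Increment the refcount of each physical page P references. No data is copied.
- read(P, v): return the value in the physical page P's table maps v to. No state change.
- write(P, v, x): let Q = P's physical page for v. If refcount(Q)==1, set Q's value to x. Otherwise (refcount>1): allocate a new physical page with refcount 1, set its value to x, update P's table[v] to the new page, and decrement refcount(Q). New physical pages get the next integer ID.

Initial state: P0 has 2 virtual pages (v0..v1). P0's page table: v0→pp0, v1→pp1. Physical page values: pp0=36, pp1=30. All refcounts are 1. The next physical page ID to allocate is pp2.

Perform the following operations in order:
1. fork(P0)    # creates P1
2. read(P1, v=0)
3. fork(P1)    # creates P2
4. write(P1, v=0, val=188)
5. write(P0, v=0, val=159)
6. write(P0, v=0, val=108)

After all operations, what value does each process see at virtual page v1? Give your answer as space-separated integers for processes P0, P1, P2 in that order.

Op 1: fork(P0) -> P1. 2 ppages; refcounts: pp0:2 pp1:2
Op 2: read(P1, v0) -> 36. No state change.
Op 3: fork(P1) -> P2. 2 ppages; refcounts: pp0:3 pp1:3
Op 4: write(P1, v0, 188). refcount(pp0)=3>1 -> COPY to pp2. 3 ppages; refcounts: pp0:2 pp1:3 pp2:1
Op 5: write(P0, v0, 159). refcount(pp0)=2>1 -> COPY to pp3. 4 ppages; refcounts: pp0:1 pp1:3 pp2:1 pp3:1
Op 6: write(P0, v0, 108). refcount(pp3)=1 -> write in place. 4 ppages; refcounts: pp0:1 pp1:3 pp2:1 pp3:1
P0: v1 -> pp1 = 30
P1: v1 -> pp1 = 30
P2: v1 -> pp1 = 30

Answer: 30 30 30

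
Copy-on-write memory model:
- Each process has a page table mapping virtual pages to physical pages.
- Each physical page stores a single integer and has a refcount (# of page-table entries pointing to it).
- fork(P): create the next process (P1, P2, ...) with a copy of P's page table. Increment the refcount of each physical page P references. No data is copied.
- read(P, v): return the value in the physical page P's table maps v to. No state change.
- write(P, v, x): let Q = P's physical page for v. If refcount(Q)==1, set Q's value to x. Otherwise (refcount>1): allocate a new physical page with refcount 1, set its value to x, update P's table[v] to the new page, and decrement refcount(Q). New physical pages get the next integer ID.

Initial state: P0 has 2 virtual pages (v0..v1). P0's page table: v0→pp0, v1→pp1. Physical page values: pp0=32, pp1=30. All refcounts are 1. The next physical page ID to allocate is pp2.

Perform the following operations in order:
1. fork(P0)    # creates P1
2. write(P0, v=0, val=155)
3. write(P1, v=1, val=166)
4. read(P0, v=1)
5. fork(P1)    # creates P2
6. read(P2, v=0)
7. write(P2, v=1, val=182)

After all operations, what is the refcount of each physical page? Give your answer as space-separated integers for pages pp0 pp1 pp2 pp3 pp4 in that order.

Op 1: fork(P0) -> P1. 2 ppages; refcounts: pp0:2 pp1:2
Op 2: write(P0, v0, 155). refcount(pp0)=2>1 -> COPY to pp2. 3 ppages; refcounts: pp0:1 pp1:2 pp2:1
Op 3: write(P1, v1, 166). refcount(pp1)=2>1 -> COPY to pp3. 4 ppages; refcounts: pp0:1 pp1:1 pp2:1 pp3:1
Op 4: read(P0, v1) -> 30. No state change.
Op 5: fork(P1) -> P2. 4 ppages; refcounts: pp0:2 pp1:1 pp2:1 pp3:2
Op 6: read(P2, v0) -> 32. No state change.
Op 7: write(P2, v1, 182). refcount(pp3)=2>1 -> COPY to pp4. 5 ppages; refcounts: pp0:2 pp1:1 pp2:1 pp3:1 pp4:1

Answer: 2 1 1 1 1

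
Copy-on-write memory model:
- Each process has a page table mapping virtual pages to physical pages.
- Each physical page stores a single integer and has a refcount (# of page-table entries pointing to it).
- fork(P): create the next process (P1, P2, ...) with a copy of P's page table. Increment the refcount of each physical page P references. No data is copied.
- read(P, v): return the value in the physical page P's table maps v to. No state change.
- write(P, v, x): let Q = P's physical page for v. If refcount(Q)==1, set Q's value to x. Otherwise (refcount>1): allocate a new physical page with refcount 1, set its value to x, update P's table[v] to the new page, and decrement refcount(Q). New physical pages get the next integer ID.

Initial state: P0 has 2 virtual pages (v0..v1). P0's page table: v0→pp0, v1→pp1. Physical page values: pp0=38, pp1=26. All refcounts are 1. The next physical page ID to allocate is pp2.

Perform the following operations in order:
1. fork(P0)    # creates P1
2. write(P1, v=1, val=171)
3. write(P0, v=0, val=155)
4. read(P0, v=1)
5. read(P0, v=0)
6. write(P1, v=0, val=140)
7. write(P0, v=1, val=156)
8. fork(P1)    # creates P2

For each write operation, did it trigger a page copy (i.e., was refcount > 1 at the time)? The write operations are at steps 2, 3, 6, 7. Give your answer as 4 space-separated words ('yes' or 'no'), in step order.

Op 1: fork(P0) -> P1. 2 ppages; refcounts: pp0:2 pp1:2
Op 2: write(P1, v1, 171). refcount(pp1)=2>1 -> COPY to pp2. 3 ppages; refcounts: pp0:2 pp1:1 pp2:1
Op 3: write(P0, v0, 155). refcount(pp0)=2>1 -> COPY to pp3. 4 ppages; refcounts: pp0:1 pp1:1 pp2:1 pp3:1
Op 4: read(P0, v1) -> 26. No state change.
Op 5: read(P0, v0) -> 155. No state change.
Op 6: write(P1, v0, 140). refcount(pp0)=1 -> write in place. 4 ppages; refcounts: pp0:1 pp1:1 pp2:1 pp3:1
Op 7: write(P0, v1, 156). refcount(pp1)=1 -> write in place. 4 ppages; refcounts: pp0:1 pp1:1 pp2:1 pp3:1
Op 8: fork(P1) -> P2. 4 ppages; refcounts: pp0:2 pp1:1 pp2:2 pp3:1

yes yes no no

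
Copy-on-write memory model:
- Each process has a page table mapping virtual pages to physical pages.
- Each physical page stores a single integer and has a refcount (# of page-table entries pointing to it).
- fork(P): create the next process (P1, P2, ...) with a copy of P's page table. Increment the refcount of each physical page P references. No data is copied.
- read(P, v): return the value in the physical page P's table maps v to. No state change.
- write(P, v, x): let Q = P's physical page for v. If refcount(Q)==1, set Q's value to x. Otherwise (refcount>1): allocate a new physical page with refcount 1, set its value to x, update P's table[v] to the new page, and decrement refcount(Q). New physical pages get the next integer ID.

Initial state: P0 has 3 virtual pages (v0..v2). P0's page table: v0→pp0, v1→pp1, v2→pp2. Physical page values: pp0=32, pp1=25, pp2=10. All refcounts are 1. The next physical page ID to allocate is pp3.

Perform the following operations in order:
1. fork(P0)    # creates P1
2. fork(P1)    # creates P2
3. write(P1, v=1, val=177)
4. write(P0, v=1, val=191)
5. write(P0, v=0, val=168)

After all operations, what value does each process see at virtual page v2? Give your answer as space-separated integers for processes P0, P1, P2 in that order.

Answer: 10 10 10

Derivation:
Op 1: fork(P0) -> P1. 3 ppages; refcounts: pp0:2 pp1:2 pp2:2
Op 2: fork(P1) -> P2. 3 ppages; refcounts: pp0:3 pp1:3 pp2:3
Op 3: write(P1, v1, 177). refcount(pp1)=3>1 -> COPY to pp3. 4 ppages; refcounts: pp0:3 pp1:2 pp2:3 pp3:1
Op 4: write(P0, v1, 191). refcount(pp1)=2>1 -> COPY to pp4. 5 ppages; refcounts: pp0:3 pp1:1 pp2:3 pp3:1 pp4:1
Op 5: write(P0, v0, 168). refcount(pp0)=3>1 -> COPY to pp5. 6 ppages; refcounts: pp0:2 pp1:1 pp2:3 pp3:1 pp4:1 pp5:1
P0: v2 -> pp2 = 10
P1: v2 -> pp2 = 10
P2: v2 -> pp2 = 10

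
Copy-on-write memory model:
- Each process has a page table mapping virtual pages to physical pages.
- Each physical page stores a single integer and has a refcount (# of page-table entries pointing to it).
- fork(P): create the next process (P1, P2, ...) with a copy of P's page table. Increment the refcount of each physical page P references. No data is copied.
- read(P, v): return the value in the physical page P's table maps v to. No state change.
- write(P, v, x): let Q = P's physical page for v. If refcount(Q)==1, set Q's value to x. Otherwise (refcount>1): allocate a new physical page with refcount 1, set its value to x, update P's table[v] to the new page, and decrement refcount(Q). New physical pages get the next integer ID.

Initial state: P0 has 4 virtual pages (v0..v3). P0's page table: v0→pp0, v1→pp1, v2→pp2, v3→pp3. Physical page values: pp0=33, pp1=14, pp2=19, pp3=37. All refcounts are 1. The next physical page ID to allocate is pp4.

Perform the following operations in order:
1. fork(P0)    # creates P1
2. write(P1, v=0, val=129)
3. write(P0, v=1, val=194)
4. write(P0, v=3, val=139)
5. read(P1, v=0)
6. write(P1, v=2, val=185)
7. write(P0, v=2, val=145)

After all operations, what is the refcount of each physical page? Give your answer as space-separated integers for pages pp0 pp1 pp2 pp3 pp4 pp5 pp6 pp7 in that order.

Answer: 1 1 1 1 1 1 1 1

Derivation:
Op 1: fork(P0) -> P1. 4 ppages; refcounts: pp0:2 pp1:2 pp2:2 pp3:2
Op 2: write(P1, v0, 129). refcount(pp0)=2>1 -> COPY to pp4. 5 ppages; refcounts: pp0:1 pp1:2 pp2:2 pp3:2 pp4:1
Op 3: write(P0, v1, 194). refcount(pp1)=2>1 -> COPY to pp5. 6 ppages; refcounts: pp0:1 pp1:1 pp2:2 pp3:2 pp4:1 pp5:1
Op 4: write(P0, v3, 139). refcount(pp3)=2>1 -> COPY to pp6. 7 ppages; refcounts: pp0:1 pp1:1 pp2:2 pp3:1 pp4:1 pp5:1 pp6:1
Op 5: read(P1, v0) -> 129. No state change.
Op 6: write(P1, v2, 185). refcount(pp2)=2>1 -> COPY to pp7. 8 ppages; refcounts: pp0:1 pp1:1 pp2:1 pp3:1 pp4:1 pp5:1 pp6:1 pp7:1
Op 7: write(P0, v2, 145). refcount(pp2)=1 -> write in place. 8 ppages; refcounts: pp0:1 pp1:1 pp2:1 pp3:1 pp4:1 pp5:1 pp6:1 pp7:1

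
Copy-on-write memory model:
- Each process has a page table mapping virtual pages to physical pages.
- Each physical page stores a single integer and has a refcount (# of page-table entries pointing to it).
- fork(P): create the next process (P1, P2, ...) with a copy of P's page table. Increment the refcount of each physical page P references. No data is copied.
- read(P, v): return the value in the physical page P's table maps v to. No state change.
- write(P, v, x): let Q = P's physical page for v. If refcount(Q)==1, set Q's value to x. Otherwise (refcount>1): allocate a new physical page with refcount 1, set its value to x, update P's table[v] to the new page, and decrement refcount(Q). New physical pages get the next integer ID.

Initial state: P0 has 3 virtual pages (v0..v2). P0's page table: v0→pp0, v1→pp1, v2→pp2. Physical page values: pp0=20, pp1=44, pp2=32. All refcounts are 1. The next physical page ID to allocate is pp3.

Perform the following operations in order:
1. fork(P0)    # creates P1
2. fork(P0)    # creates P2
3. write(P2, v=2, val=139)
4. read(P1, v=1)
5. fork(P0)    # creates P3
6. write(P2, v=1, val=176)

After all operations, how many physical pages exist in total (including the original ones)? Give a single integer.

Op 1: fork(P0) -> P1. 3 ppages; refcounts: pp0:2 pp1:2 pp2:2
Op 2: fork(P0) -> P2. 3 ppages; refcounts: pp0:3 pp1:3 pp2:3
Op 3: write(P2, v2, 139). refcount(pp2)=3>1 -> COPY to pp3. 4 ppages; refcounts: pp0:3 pp1:3 pp2:2 pp3:1
Op 4: read(P1, v1) -> 44. No state change.
Op 5: fork(P0) -> P3. 4 ppages; refcounts: pp0:4 pp1:4 pp2:3 pp3:1
Op 6: write(P2, v1, 176). refcount(pp1)=4>1 -> COPY to pp4. 5 ppages; refcounts: pp0:4 pp1:3 pp2:3 pp3:1 pp4:1

Answer: 5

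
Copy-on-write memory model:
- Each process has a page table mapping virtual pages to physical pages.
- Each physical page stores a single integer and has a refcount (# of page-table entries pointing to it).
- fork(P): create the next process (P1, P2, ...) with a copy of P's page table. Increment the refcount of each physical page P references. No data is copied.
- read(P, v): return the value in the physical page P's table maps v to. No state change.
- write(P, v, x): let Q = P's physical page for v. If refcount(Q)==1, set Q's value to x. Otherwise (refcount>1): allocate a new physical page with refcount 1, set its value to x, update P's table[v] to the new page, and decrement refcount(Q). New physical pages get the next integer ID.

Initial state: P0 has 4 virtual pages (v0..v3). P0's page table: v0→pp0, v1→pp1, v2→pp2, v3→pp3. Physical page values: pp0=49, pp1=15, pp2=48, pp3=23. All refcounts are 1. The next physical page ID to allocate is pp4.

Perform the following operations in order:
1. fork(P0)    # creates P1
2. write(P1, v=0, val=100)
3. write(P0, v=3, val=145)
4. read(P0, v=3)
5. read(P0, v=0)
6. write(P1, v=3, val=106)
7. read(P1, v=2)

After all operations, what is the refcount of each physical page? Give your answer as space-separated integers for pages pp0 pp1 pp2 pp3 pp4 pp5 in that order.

Answer: 1 2 2 1 1 1

Derivation:
Op 1: fork(P0) -> P1. 4 ppages; refcounts: pp0:2 pp1:2 pp2:2 pp3:2
Op 2: write(P1, v0, 100). refcount(pp0)=2>1 -> COPY to pp4. 5 ppages; refcounts: pp0:1 pp1:2 pp2:2 pp3:2 pp4:1
Op 3: write(P0, v3, 145). refcount(pp3)=2>1 -> COPY to pp5. 6 ppages; refcounts: pp0:1 pp1:2 pp2:2 pp3:1 pp4:1 pp5:1
Op 4: read(P0, v3) -> 145. No state change.
Op 5: read(P0, v0) -> 49. No state change.
Op 6: write(P1, v3, 106). refcount(pp3)=1 -> write in place. 6 ppages; refcounts: pp0:1 pp1:2 pp2:2 pp3:1 pp4:1 pp5:1
Op 7: read(P1, v2) -> 48. No state change.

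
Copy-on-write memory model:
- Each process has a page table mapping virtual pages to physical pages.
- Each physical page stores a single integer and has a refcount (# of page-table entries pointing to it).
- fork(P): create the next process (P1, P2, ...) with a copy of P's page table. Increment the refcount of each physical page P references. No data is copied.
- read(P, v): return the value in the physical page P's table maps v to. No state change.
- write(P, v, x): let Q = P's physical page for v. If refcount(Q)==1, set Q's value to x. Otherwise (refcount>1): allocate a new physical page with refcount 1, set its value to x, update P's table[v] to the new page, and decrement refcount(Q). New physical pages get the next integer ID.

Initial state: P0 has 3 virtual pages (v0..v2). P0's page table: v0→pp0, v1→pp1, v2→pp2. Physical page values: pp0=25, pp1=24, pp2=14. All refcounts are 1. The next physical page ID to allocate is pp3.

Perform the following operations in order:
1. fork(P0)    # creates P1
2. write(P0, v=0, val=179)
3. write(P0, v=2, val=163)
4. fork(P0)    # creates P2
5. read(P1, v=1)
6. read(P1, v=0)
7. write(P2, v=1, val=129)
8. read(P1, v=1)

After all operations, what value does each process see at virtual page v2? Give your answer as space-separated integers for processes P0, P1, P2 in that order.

Answer: 163 14 163

Derivation:
Op 1: fork(P0) -> P1. 3 ppages; refcounts: pp0:2 pp1:2 pp2:2
Op 2: write(P0, v0, 179). refcount(pp0)=2>1 -> COPY to pp3. 4 ppages; refcounts: pp0:1 pp1:2 pp2:2 pp3:1
Op 3: write(P0, v2, 163). refcount(pp2)=2>1 -> COPY to pp4. 5 ppages; refcounts: pp0:1 pp1:2 pp2:1 pp3:1 pp4:1
Op 4: fork(P0) -> P2. 5 ppages; refcounts: pp0:1 pp1:3 pp2:1 pp3:2 pp4:2
Op 5: read(P1, v1) -> 24. No state change.
Op 6: read(P1, v0) -> 25. No state change.
Op 7: write(P2, v1, 129). refcount(pp1)=3>1 -> COPY to pp5. 6 ppages; refcounts: pp0:1 pp1:2 pp2:1 pp3:2 pp4:2 pp5:1
Op 8: read(P1, v1) -> 24. No state change.
P0: v2 -> pp4 = 163
P1: v2 -> pp2 = 14
P2: v2 -> pp4 = 163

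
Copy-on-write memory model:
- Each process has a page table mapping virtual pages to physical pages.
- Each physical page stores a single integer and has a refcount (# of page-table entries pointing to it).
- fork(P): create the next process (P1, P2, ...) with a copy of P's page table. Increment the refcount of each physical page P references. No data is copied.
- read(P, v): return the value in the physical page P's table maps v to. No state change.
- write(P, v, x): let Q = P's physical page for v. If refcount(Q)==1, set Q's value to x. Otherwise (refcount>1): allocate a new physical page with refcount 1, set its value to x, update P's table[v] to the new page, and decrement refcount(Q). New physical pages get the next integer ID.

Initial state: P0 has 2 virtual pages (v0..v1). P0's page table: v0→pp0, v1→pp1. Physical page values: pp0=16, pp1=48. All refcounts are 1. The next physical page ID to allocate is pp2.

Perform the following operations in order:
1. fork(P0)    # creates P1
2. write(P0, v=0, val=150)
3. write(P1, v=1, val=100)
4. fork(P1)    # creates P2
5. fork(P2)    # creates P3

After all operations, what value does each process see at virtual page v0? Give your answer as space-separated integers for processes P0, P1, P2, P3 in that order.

Answer: 150 16 16 16

Derivation:
Op 1: fork(P0) -> P1. 2 ppages; refcounts: pp0:2 pp1:2
Op 2: write(P0, v0, 150). refcount(pp0)=2>1 -> COPY to pp2. 3 ppages; refcounts: pp0:1 pp1:2 pp2:1
Op 3: write(P1, v1, 100). refcount(pp1)=2>1 -> COPY to pp3. 4 ppages; refcounts: pp0:1 pp1:1 pp2:1 pp3:1
Op 4: fork(P1) -> P2. 4 ppages; refcounts: pp0:2 pp1:1 pp2:1 pp3:2
Op 5: fork(P2) -> P3. 4 ppages; refcounts: pp0:3 pp1:1 pp2:1 pp3:3
P0: v0 -> pp2 = 150
P1: v0 -> pp0 = 16
P2: v0 -> pp0 = 16
P3: v0 -> pp0 = 16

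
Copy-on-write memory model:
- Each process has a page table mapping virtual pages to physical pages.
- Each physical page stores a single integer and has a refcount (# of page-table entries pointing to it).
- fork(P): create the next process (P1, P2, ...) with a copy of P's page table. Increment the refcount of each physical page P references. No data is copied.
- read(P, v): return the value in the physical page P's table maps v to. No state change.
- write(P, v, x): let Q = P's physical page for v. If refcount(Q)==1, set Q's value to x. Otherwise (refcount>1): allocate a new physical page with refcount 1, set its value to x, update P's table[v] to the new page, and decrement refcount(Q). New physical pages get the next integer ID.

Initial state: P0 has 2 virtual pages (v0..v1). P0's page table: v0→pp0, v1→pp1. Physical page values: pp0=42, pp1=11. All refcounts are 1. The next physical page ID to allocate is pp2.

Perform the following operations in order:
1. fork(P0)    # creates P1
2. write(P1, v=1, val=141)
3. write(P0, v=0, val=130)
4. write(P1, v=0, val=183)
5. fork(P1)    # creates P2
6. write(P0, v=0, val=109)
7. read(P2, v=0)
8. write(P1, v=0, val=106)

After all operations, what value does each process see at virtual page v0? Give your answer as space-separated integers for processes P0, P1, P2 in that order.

Op 1: fork(P0) -> P1. 2 ppages; refcounts: pp0:2 pp1:2
Op 2: write(P1, v1, 141). refcount(pp1)=2>1 -> COPY to pp2. 3 ppages; refcounts: pp0:2 pp1:1 pp2:1
Op 3: write(P0, v0, 130). refcount(pp0)=2>1 -> COPY to pp3. 4 ppages; refcounts: pp0:1 pp1:1 pp2:1 pp3:1
Op 4: write(P1, v0, 183). refcount(pp0)=1 -> write in place. 4 ppages; refcounts: pp0:1 pp1:1 pp2:1 pp3:1
Op 5: fork(P1) -> P2. 4 ppages; refcounts: pp0:2 pp1:1 pp2:2 pp3:1
Op 6: write(P0, v0, 109). refcount(pp3)=1 -> write in place. 4 ppages; refcounts: pp0:2 pp1:1 pp2:2 pp3:1
Op 7: read(P2, v0) -> 183. No state change.
Op 8: write(P1, v0, 106). refcount(pp0)=2>1 -> COPY to pp4. 5 ppages; refcounts: pp0:1 pp1:1 pp2:2 pp3:1 pp4:1
P0: v0 -> pp3 = 109
P1: v0 -> pp4 = 106
P2: v0 -> pp0 = 183

Answer: 109 106 183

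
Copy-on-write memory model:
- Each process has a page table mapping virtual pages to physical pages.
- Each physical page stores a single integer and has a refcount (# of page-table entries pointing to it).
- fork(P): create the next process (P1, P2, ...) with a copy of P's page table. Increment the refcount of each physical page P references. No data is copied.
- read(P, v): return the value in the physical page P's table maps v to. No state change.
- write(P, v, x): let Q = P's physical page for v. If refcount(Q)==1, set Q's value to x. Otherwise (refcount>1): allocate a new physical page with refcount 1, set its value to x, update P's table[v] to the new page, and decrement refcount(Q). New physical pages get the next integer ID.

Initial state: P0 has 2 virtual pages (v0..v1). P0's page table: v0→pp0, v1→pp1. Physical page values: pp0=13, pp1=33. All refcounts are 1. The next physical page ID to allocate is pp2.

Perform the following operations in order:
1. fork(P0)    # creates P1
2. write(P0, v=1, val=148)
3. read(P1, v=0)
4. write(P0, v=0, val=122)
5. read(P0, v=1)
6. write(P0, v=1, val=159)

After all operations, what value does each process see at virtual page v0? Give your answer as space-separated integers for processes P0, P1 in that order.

Answer: 122 13

Derivation:
Op 1: fork(P0) -> P1. 2 ppages; refcounts: pp0:2 pp1:2
Op 2: write(P0, v1, 148). refcount(pp1)=2>1 -> COPY to pp2. 3 ppages; refcounts: pp0:2 pp1:1 pp2:1
Op 3: read(P1, v0) -> 13. No state change.
Op 4: write(P0, v0, 122). refcount(pp0)=2>1 -> COPY to pp3. 4 ppages; refcounts: pp0:1 pp1:1 pp2:1 pp3:1
Op 5: read(P0, v1) -> 148. No state change.
Op 6: write(P0, v1, 159). refcount(pp2)=1 -> write in place. 4 ppages; refcounts: pp0:1 pp1:1 pp2:1 pp3:1
P0: v0 -> pp3 = 122
P1: v0 -> pp0 = 13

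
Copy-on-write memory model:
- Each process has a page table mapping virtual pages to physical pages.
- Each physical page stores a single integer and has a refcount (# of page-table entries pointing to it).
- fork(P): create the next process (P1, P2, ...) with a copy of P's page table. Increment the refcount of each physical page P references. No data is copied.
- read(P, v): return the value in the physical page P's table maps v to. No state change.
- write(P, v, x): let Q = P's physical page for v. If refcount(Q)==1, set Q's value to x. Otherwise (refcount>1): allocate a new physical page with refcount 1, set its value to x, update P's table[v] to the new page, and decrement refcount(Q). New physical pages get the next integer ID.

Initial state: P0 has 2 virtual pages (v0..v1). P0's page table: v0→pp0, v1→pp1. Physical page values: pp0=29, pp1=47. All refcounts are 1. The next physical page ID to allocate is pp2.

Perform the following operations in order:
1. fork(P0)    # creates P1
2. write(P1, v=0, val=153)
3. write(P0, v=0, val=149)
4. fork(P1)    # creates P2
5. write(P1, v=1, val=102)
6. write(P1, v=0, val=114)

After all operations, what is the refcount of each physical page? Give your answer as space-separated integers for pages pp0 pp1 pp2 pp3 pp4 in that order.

Op 1: fork(P0) -> P1. 2 ppages; refcounts: pp0:2 pp1:2
Op 2: write(P1, v0, 153). refcount(pp0)=2>1 -> COPY to pp2. 3 ppages; refcounts: pp0:1 pp1:2 pp2:1
Op 3: write(P0, v0, 149). refcount(pp0)=1 -> write in place. 3 ppages; refcounts: pp0:1 pp1:2 pp2:1
Op 4: fork(P1) -> P2. 3 ppages; refcounts: pp0:1 pp1:3 pp2:2
Op 5: write(P1, v1, 102). refcount(pp1)=3>1 -> COPY to pp3. 4 ppages; refcounts: pp0:1 pp1:2 pp2:2 pp3:1
Op 6: write(P1, v0, 114). refcount(pp2)=2>1 -> COPY to pp4. 5 ppages; refcounts: pp0:1 pp1:2 pp2:1 pp3:1 pp4:1

Answer: 1 2 1 1 1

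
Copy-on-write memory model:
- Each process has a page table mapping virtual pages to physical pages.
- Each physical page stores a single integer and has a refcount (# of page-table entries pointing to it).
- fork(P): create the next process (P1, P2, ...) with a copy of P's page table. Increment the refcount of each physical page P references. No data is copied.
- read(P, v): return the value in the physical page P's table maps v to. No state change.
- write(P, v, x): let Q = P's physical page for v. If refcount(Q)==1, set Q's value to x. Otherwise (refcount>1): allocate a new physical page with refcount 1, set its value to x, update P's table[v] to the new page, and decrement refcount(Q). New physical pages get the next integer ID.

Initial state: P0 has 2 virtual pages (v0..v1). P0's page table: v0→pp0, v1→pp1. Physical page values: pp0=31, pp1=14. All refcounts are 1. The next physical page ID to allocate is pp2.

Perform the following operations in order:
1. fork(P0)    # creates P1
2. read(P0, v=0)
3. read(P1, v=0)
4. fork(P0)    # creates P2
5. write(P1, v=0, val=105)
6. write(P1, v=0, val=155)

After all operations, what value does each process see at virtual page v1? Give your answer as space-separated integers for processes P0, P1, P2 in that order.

Op 1: fork(P0) -> P1. 2 ppages; refcounts: pp0:2 pp1:2
Op 2: read(P0, v0) -> 31. No state change.
Op 3: read(P1, v0) -> 31. No state change.
Op 4: fork(P0) -> P2. 2 ppages; refcounts: pp0:3 pp1:3
Op 5: write(P1, v0, 105). refcount(pp0)=3>1 -> COPY to pp2. 3 ppages; refcounts: pp0:2 pp1:3 pp2:1
Op 6: write(P1, v0, 155). refcount(pp2)=1 -> write in place. 3 ppages; refcounts: pp0:2 pp1:3 pp2:1
P0: v1 -> pp1 = 14
P1: v1 -> pp1 = 14
P2: v1 -> pp1 = 14

Answer: 14 14 14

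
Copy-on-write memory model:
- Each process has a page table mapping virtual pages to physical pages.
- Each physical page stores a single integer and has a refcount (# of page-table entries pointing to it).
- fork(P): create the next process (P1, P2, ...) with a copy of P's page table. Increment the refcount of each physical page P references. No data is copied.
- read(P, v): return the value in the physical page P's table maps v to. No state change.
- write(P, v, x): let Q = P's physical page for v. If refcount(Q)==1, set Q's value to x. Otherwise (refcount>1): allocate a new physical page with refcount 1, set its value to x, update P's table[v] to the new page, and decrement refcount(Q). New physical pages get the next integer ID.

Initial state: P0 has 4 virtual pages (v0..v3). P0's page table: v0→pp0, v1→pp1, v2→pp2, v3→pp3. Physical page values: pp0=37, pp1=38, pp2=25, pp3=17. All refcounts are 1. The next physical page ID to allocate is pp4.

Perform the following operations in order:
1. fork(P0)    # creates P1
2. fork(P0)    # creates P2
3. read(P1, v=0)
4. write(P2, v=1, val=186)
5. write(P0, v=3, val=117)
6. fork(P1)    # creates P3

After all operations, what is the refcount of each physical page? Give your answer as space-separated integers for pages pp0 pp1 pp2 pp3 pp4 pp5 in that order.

Answer: 4 3 4 3 1 1

Derivation:
Op 1: fork(P0) -> P1. 4 ppages; refcounts: pp0:2 pp1:2 pp2:2 pp3:2
Op 2: fork(P0) -> P2. 4 ppages; refcounts: pp0:3 pp1:3 pp2:3 pp3:3
Op 3: read(P1, v0) -> 37. No state change.
Op 4: write(P2, v1, 186). refcount(pp1)=3>1 -> COPY to pp4. 5 ppages; refcounts: pp0:3 pp1:2 pp2:3 pp3:3 pp4:1
Op 5: write(P0, v3, 117). refcount(pp3)=3>1 -> COPY to pp5. 6 ppages; refcounts: pp0:3 pp1:2 pp2:3 pp3:2 pp4:1 pp5:1
Op 6: fork(P1) -> P3. 6 ppages; refcounts: pp0:4 pp1:3 pp2:4 pp3:3 pp4:1 pp5:1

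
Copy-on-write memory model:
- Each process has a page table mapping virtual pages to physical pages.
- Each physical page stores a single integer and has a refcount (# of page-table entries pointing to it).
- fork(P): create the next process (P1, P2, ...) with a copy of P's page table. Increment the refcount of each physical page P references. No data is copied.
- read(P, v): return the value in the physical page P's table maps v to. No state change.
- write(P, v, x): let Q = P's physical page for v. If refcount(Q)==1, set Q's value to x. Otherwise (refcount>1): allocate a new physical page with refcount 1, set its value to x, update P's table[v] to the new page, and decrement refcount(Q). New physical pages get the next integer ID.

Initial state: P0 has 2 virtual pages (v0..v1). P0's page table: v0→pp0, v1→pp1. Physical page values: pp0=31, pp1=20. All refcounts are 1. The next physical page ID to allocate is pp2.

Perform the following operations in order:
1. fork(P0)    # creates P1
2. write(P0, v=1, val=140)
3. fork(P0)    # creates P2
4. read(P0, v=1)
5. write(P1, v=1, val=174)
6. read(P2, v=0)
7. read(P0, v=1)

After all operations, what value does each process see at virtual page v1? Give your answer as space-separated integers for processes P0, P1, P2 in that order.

Answer: 140 174 140

Derivation:
Op 1: fork(P0) -> P1. 2 ppages; refcounts: pp0:2 pp1:2
Op 2: write(P0, v1, 140). refcount(pp1)=2>1 -> COPY to pp2. 3 ppages; refcounts: pp0:2 pp1:1 pp2:1
Op 3: fork(P0) -> P2. 3 ppages; refcounts: pp0:3 pp1:1 pp2:2
Op 4: read(P0, v1) -> 140. No state change.
Op 5: write(P1, v1, 174). refcount(pp1)=1 -> write in place. 3 ppages; refcounts: pp0:3 pp1:1 pp2:2
Op 6: read(P2, v0) -> 31. No state change.
Op 7: read(P0, v1) -> 140. No state change.
P0: v1 -> pp2 = 140
P1: v1 -> pp1 = 174
P2: v1 -> pp2 = 140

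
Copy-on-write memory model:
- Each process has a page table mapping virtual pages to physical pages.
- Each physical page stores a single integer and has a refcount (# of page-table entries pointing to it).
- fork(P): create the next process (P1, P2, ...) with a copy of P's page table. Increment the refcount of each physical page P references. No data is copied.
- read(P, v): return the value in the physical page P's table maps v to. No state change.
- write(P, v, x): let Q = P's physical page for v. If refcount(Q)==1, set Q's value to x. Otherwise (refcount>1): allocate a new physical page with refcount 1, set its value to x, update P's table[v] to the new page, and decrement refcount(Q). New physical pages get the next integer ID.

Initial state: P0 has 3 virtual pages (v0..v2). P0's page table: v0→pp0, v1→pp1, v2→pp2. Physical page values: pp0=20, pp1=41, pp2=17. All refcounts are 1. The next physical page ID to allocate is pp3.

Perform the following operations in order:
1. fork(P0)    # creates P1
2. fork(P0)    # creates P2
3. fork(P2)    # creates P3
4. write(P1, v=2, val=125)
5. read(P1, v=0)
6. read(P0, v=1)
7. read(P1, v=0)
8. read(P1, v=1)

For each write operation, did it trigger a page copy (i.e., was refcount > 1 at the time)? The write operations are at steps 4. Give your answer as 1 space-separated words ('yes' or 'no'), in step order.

Op 1: fork(P0) -> P1. 3 ppages; refcounts: pp0:2 pp1:2 pp2:2
Op 2: fork(P0) -> P2. 3 ppages; refcounts: pp0:3 pp1:3 pp2:3
Op 3: fork(P2) -> P3. 3 ppages; refcounts: pp0:4 pp1:4 pp2:4
Op 4: write(P1, v2, 125). refcount(pp2)=4>1 -> COPY to pp3. 4 ppages; refcounts: pp0:4 pp1:4 pp2:3 pp3:1
Op 5: read(P1, v0) -> 20. No state change.
Op 6: read(P0, v1) -> 41. No state change.
Op 7: read(P1, v0) -> 20. No state change.
Op 8: read(P1, v1) -> 41. No state change.

yes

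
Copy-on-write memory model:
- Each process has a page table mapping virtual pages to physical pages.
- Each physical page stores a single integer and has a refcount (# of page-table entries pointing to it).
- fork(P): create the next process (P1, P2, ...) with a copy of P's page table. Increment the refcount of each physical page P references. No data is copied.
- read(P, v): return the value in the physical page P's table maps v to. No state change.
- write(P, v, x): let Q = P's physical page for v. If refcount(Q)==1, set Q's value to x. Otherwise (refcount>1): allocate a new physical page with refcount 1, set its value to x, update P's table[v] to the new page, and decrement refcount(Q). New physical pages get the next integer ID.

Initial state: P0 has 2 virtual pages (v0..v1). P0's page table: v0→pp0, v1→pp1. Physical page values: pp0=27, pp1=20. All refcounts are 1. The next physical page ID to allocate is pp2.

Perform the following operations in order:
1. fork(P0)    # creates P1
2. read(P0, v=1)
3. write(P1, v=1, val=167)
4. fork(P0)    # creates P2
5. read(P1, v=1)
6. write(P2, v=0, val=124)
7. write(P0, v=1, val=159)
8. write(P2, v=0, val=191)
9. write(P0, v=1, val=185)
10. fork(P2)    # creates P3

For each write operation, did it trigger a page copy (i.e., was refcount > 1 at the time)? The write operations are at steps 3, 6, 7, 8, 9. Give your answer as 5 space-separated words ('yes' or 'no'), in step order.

Op 1: fork(P0) -> P1. 2 ppages; refcounts: pp0:2 pp1:2
Op 2: read(P0, v1) -> 20. No state change.
Op 3: write(P1, v1, 167). refcount(pp1)=2>1 -> COPY to pp2. 3 ppages; refcounts: pp0:2 pp1:1 pp2:1
Op 4: fork(P0) -> P2. 3 ppages; refcounts: pp0:3 pp1:2 pp2:1
Op 5: read(P1, v1) -> 167. No state change.
Op 6: write(P2, v0, 124). refcount(pp0)=3>1 -> COPY to pp3. 4 ppages; refcounts: pp0:2 pp1:2 pp2:1 pp3:1
Op 7: write(P0, v1, 159). refcount(pp1)=2>1 -> COPY to pp4. 5 ppages; refcounts: pp0:2 pp1:1 pp2:1 pp3:1 pp4:1
Op 8: write(P2, v0, 191). refcount(pp3)=1 -> write in place. 5 ppages; refcounts: pp0:2 pp1:1 pp2:1 pp3:1 pp4:1
Op 9: write(P0, v1, 185). refcount(pp4)=1 -> write in place. 5 ppages; refcounts: pp0:2 pp1:1 pp2:1 pp3:1 pp4:1
Op 10: fork(P2) -> P3. 5 ppages; refcounts: pp0:2 pp1:2 pp2:1 pp3:2 pp4:1

yes yes yes no no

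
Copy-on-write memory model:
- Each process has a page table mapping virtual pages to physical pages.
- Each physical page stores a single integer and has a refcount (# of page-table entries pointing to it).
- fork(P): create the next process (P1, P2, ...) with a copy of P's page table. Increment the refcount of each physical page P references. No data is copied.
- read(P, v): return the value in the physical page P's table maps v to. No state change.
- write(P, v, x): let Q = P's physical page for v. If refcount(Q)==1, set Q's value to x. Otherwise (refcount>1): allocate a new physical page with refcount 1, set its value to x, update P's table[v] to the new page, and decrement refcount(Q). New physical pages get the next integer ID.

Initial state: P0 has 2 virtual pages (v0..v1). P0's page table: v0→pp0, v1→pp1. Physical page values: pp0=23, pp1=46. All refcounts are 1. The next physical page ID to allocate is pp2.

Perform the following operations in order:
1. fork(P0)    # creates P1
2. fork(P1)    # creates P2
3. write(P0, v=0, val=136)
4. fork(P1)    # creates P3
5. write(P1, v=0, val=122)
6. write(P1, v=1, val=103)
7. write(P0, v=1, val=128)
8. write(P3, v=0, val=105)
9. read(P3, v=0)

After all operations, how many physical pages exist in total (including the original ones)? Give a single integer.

Answer: 7

Derivation:
Op 1: fork(P0) -> P1. 2 ppages; refcounts: pp0:2 pp1:2
Op 2: fork(P1) -> P2. 2 ppages; refcounts: pp0:3 pp1:3
Op 3: write(P0, v0, 136). refcount(pp0)=3>1 -> COPY to pp2. 3 ppages; refcounts: pp0:2 pp1:3 pp2:1
Op 4: fork(P1) -> P3. 3 ppages; refcounts: pp0:3 pp1:4 pp2:1
Op 5: write(P1, v0, 122). refcount(pp0)=3>1 -> COPY to pp3. 4 ppages; refcounts: pp0:2 pp1:4 pp2:1 pp3:1
Op 6: write(P1, v1, 103). refcount(pp1)=4>1 -> COPY to pp4. 5 ppages; refcounts: pp0:2 pp1:3 pp2:1 pp3:1 pp4:1
Op 7: write(P0, v1, 128). refcount(pp1)=3>1 -> COPY to pp5. 6 ppages; refcounts: pp0:2 pp1:2 pp2:1 pp3:1 pp4:1 pp5:1
Op 8: write(P3, v0, 105). refcount(pp0)=2>1 -> COPY to pp6. 7 ppages; refcounts: pp0:1 pp1:2 pp2:1 pp3:1 pp4:1 pp5:1 pp6:1
Op 9: read(P3, v0) -> 105. No state change.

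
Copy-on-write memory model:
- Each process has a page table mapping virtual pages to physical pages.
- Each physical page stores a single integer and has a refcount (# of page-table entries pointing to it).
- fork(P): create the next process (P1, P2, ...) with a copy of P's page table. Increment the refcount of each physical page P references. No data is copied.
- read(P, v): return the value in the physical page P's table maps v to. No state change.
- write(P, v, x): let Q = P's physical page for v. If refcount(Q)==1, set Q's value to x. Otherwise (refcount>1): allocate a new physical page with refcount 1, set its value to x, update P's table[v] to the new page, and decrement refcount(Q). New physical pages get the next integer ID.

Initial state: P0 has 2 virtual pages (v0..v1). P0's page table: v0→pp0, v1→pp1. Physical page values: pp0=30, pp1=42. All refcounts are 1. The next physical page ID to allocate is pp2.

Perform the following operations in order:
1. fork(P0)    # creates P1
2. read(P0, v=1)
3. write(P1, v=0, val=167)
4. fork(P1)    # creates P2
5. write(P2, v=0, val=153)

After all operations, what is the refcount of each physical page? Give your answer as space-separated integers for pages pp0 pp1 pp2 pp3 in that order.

Answer: 1 3 1 1

Derivation:
Op 1: fork(P0) -> P1. 2 ppages; refcounts: pp0:2 pp1:2
Op 2: read(P0, v1) -> 42. No state change.
Op 3: write(P1, v0, 167). refcount(pp0)=2>1 -> COPY to pp2. 3 ppages; refcounts: pp0:1 pp1:2 pp2:1
Op 4: fork(P1) -> P2. 3 ppages; refcounts: pp0:1 pp1:3 pp2:2
Op 5: write(P2, v0, 153). refcount(pp2)=2>1 -> COPY to pp3. 4 ppages; refcounts: pp0:1 pp1:3 pp2:1 pp3:1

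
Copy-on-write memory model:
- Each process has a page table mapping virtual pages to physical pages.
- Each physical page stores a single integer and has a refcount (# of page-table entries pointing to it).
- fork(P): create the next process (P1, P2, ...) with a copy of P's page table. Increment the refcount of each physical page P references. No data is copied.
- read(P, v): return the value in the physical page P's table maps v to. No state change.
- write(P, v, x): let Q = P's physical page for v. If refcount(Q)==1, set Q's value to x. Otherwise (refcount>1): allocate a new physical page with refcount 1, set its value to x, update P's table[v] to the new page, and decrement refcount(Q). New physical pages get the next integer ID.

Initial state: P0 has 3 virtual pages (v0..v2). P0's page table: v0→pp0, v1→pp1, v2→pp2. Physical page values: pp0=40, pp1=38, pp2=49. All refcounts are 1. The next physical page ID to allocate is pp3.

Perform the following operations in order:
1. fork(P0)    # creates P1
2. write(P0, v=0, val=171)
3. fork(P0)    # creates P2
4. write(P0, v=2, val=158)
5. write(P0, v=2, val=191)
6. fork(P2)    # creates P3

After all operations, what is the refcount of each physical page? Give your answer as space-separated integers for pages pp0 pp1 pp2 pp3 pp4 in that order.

Answer: 1 4 3 3 1

Derivation:
Op 1: fork(P0) -> P1. 3 ppages; refcounts: pp0:2 pp1:2 pp2:2
Op 2: write(P0, v0, 171). refcount(pp0)=2>1 -> COPY to pp3. 4 ppages; refcounts: pp0:1 pp1:2 pp2:2 pp3:1
Op 3: fork(P0) -> P2. 4 ppages; refcounts: pp0:1 pp1:3 pp2:3 pp3:2
Op 4: write(P0, v2, 158). refcount(pp2)=3>1 -> COPY to pp4. 5 ppages; refcounts: pp0:1 pp1:3 pp2:2 pp3:2 pp4:1
Op 5: write(P0, v2, 191). refcount(pp4)=1 -> write in place. 5 ppages; refcounts: pp0:1 pp1:3 pp2:2 pp3:2 pp4:1
Op 6: fork(P2) -> P3. 5 ppages; refcounts: pp0:1 pp1:4 pp2:3 pp3:3 pp4:1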